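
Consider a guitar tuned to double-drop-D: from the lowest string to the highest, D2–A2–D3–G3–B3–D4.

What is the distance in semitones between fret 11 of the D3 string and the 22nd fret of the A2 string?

6 semitones

D3 at fret 11 → C#4 (MIDI 61); A2 at fret 22 → G4 (MIDI 67).
61 − 67 = -6, so the two pitches are 6 semitones apart, with G4 the higher.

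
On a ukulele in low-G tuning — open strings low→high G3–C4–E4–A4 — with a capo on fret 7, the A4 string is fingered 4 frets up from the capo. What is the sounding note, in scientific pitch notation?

The capo raises the open A4 by 7 semitones to E5; fretting 4 more gives A4 + 7 + 4 = A4 + 11 semitones = G#5.
(Also written Ab.)

G#5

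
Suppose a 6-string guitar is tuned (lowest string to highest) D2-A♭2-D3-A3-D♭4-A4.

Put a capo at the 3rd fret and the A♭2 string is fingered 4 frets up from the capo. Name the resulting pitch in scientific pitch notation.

E♭3

The capo raises the open A♭2 by 3 semitones to B2; fretting 4 more gives A♭2 + 3 + 4 = A♭2 + 7 semitones = E♭3.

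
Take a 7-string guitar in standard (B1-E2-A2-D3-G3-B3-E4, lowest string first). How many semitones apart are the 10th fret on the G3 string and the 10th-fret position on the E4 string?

G3 at fret 10 → F4 (MIDI 65); E4 at fret 10 → D5 (MIDI 74).
65 − 74 = -9, so the two pitches are 9 semitones apart, with D5 the higher.

9 semitones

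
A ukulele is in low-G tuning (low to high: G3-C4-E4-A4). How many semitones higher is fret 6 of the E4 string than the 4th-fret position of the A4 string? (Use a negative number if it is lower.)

E4 at fret 6 → A♯4 (MIDI 70); A4 at fret 4 → C♯5 (MIDI 73).
70 − 73 = -3, so the two pitches are 3 semitones apart.

-3 semitones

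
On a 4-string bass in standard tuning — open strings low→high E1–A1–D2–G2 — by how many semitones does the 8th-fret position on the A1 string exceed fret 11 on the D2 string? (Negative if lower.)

A1 at fret 8 → F2 (MIDI 41); D2 at fret 11 → C#3 (MIDI 49).
41 − 49 = -8, so the two pitches are 8 semitones apart.

-8 semitones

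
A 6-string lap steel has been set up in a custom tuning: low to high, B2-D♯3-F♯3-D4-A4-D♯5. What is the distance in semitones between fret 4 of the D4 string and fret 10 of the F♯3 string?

2 semitones

D4 at fret 4 → F♯4 (MIDI 66); F♯3 at fret 10 → E4 (MIDI 64).
66 − 64 = 2, so the two pitches are 2 semitones apart, with F♯4 the higher.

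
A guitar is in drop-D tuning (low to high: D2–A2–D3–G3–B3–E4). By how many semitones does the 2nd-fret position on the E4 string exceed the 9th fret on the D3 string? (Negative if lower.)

7 semitones

E4 at fret 2 → F♯4 (MIDI 66); D3 at fret 9 → B3 (MIDI 59).
66 − 59 = 7, so the two pitches are 7 semitones apart.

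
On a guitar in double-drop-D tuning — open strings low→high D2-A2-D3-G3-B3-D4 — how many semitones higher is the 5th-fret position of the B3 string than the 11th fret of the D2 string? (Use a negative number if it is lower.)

B3 at fret 5 → E4 (MIDI 64); D2 at fret 11 → C#3 (MIDI 49).
64 − 49 = 15, so the two pitches are 15 semitones apart.

15 semitones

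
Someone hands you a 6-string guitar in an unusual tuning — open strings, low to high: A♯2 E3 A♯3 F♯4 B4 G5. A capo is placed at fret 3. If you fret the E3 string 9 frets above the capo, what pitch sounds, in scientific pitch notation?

The capo raises the open E3 by 3 semitones to G3; fretting 9 more gives E3 + 3 + 9 = E3 + 12 semitones = E4.

E4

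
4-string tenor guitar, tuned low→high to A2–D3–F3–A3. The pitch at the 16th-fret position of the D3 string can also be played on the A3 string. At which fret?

9

Fret 16 on D3 is MIDI 50 + 16 = 66 (F♯4). On the A3 string (open MIDI 57), that pitch is 66 − 57 = fret 9.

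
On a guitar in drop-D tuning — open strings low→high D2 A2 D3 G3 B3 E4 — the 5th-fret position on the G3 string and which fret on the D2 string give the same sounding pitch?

G3 at fret 5 is G3 + 5 semitones = C4.
The open D2 string is 17 semitones below the open G3, so the same pitch on the D2 string lies at fret 5 + 17 = 22.

22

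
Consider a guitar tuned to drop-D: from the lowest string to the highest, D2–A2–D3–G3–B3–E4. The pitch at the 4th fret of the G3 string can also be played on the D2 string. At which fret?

21

Fret 4 on G3 is MIDI 55 + 4 = 59 (B3). On the D2 string (open MIDI 38), that pitch is 59 − 38 = fret 21.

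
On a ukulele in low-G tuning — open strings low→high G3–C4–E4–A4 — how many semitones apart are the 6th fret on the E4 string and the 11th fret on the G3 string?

E4 at fret 6 → A♯4 (MIDI 70); G3 at fret 11 → F♯4 (MIDI 66).
70 − 66 = 4, so the two pitches are 4 semitones apart, with A♯4 the higher.

4 semitones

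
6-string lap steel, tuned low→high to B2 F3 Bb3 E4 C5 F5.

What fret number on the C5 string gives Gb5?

Gb5 is 6 semitones above the open C5 (C–Db–D–Eb–E–F–Gb), so it sits at fret 6.

6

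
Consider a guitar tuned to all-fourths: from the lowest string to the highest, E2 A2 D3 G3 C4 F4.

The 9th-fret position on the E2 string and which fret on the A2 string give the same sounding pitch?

4

E2 at fret 9 is E2 + 9 semitones = C#3.
The open A2 string is 5 semitones above the open E2, so the same pitch on the A2 string lies at fret 9 − 5 = 4.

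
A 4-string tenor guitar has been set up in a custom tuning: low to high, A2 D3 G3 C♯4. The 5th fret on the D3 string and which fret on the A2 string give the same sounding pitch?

10

Fret 5 on D3 is MIDI 50 + 5 = 55 (G3). On the A2 string (open MIDI 45), that pitch is 55 − 45 = fret 10.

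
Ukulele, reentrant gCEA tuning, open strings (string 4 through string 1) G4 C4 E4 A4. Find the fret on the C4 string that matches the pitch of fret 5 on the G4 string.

12

G4 at fret 5 is G4 + 5 semitones = C5.
The open C4 string is 7 semitones below the open G4, so the same pitch on the C4 string lies at fret 5 + 7 = 12.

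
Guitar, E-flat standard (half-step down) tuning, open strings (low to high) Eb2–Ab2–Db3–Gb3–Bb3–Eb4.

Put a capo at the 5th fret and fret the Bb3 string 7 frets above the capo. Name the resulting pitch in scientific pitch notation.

Bb4

The capo raises the open Bb3 by 5 semitones to Eb4; fretting 7 more gives Bb3 + 5 + 7 = Bb3 + 12 semitones = Bb4.
(Also written A#.)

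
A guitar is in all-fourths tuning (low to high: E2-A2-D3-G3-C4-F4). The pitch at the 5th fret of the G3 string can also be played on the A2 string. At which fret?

15

G3 at fret 5 is G3 + 5 semitones = C4.
The open A2 string is 10 semitones below the open G3, so the same pitch on the A2 string lies at fret 5 + 10 = 15.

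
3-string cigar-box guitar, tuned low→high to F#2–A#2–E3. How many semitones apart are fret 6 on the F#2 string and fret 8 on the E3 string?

F#2 at fret 6 → C3 (MIDI 48); E3 at fret 8 → C4 (MIDI 60).
48 − 60 = -12, so the two pitches are 12 semitones apart, with C4 the higher.

12 semitones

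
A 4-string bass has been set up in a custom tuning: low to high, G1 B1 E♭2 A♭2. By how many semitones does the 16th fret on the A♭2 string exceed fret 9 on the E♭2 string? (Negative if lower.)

A♭2 at fret 16 → C4 (MIDI 60); E♭2 at fret 9 → C3 (MIDI 48).
60 − 48 = 12, so the two pitches are 12 semitones apart.

12 semitones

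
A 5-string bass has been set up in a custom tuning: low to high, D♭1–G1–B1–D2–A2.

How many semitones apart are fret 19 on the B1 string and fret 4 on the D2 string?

12 semitones

B1 at fret 19 → G♭3 (MIDI 54); D2 at fret 4 → G♭2 (MIDI 42).
54 − 42 = 12, so the two pitches are 12 semitones apart, with G♭3 the higher.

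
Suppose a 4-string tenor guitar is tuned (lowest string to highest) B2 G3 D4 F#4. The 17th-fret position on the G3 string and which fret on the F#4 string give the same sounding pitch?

6

Fret 17 on G3 is MIDI 55 + 17 = 72 (C5). On the F#4 string (open MIDI 66), that pitch is 72 − 66 = fret 6.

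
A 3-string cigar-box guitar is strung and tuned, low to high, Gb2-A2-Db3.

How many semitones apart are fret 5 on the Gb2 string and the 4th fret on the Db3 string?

6 semitones

Gb2 at fret 5 → B2 (MIDI 47); Db3 at fret 4 → F3 (MIDI 53).
47 − 53 = -6, so the two pitches are 6 semitones apart, with F3 the higher.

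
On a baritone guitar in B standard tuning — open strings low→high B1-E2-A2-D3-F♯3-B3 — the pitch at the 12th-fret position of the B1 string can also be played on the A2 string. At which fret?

B1 at fret 12 is B1 + 12 semitones = B2.
The open A2 string is 10 semitones above the open B1, so the same pitch on the A2 string lies at fret 12 − 10 = 2.

2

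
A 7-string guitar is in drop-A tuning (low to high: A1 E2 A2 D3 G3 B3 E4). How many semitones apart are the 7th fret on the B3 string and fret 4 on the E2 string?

B3 at fret 7 → F#4 (MIDI 66); E2 at fret 4 → G#2 (MIDI 44).
66 − 44 = 22, so the two pitches are 22 semitones apart, with F#4 the higher.

22 semitones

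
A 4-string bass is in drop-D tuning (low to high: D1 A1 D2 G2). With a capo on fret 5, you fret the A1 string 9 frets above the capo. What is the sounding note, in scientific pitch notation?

The capo raises the open A1 by 5 semitones to D2; fretting 9 more gives A1 + 5 + 9 = A1 + 14 semitones = B2.

B2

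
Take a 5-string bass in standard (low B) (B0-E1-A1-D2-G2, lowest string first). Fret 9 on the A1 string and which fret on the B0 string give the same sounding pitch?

19

A1 at fret 9 is A1 + 9 semitones = F♯2.
The open B0 string is 10 semitones below the open A1, so the same pitch on the B0 string lies at fret 9 + 10 = 19.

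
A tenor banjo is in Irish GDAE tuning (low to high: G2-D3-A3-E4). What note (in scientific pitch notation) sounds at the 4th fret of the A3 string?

C♯4

Each fret is one semitone, so A3 + 4 = C♯4.
(Equivalently spelled D♭4.)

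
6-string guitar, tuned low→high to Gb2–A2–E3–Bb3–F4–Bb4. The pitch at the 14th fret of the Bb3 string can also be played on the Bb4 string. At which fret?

2

Fret 14 on Bb3 is MIDI 58 + 14 = 72 (C5). On the Bb4 string (open MIDI 70), that pitch is 72 − 70 = fret 2.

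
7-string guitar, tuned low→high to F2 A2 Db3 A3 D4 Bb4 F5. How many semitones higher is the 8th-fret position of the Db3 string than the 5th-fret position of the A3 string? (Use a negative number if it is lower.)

-5 semitones

Db3 at fret 8 → A3 (MIDI 57); A3 at fret 5 → D4 (MIDI 62).
57 − 62 = -5, so the two pitches are 5 semitones apart.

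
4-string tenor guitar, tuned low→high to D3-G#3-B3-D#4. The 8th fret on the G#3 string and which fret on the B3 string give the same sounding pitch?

Fret 8 on G#3 is MIDI 56 + 8 = 64 (E4). On the B3 string (open MIDI 59), that pitch is 64 − 59 = fret 5.

5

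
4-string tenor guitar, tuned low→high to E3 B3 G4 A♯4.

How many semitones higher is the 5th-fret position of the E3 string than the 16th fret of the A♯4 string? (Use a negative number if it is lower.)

-29 semitones

E3 at fret 5 → A3 (MIDI 57); A♯4 at fret 16 → D6 (MIDI 86).
57 − 86 = -29, so the two pitches are 29 semitones apart.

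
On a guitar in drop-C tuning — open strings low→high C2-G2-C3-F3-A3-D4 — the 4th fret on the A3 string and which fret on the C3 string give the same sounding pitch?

Fret 4 on A3 is MIDI 57 + 4 = 61 (C#4). On the C3 string (open MIDI 48), that pitch is 61 − 48 = fret 13.

13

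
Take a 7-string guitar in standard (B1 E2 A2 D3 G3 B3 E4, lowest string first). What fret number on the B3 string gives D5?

15

D5 is 15 semitones above the open B3 (B–C–C#–D–…–C–C#–D), so it sits at fret 15.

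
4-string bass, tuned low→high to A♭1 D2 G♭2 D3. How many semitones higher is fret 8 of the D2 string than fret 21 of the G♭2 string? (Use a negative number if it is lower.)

-17 semitones

D2 at fret 8 → B♭2 (MIDI 46); G♭2 at fret 21 → E♭4 (MIDI 63).
46 − 63 = -17, so the two pitches are 17 semitones apart.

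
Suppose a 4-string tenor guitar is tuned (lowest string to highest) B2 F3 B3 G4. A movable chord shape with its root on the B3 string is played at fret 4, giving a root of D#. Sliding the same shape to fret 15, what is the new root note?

D

Moving from fret 4 to fret 15 shifts the root by 11 semitones.
D# up 11 semitones is D.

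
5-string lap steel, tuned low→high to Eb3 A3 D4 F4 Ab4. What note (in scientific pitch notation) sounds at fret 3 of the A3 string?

C4

A3 is MIDI 57. Adding 3 gives 60, which is C4.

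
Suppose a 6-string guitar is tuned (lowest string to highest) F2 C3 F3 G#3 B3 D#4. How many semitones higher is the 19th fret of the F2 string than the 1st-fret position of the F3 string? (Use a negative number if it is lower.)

F2 at fret 19 → C4 (MIDI 60); F3 at fret 1 → F#3 (MIDI 54).
60 − 54 = 6, so the two pitches are 6 semitones apart.

6 semitones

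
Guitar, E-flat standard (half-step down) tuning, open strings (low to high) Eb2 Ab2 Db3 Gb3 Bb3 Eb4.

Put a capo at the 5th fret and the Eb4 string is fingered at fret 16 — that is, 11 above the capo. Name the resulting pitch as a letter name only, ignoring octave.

G

The capo raises the open Eb4 by 5 semitones to Ab4; fretting 11 more gives Eb4 + 5 + 11 = Eb4 + 16 semitones, landing on G.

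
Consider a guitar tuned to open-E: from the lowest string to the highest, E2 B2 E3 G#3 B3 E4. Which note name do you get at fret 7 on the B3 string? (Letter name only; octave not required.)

Each fret is one semitone, so B3 + 7 = F#.
(Equivalently spelled Gb.)

F#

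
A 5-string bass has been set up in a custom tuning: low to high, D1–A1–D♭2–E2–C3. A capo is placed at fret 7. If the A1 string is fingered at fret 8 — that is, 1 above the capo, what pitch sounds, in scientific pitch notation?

The capo raises the open A1 by 7 semitones to E2; fretting 1 more gives A1 + 7 + 1 = A1 + 8 semitones = F2.

F2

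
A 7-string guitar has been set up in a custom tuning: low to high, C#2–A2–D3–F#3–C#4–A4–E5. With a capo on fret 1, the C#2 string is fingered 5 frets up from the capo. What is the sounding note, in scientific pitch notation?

The capo raises the open C#2 by 1 semitone to D2; fretting 5 more gives C#2 + 1 + 5 = C#2 + 6 semitones = G2.

G2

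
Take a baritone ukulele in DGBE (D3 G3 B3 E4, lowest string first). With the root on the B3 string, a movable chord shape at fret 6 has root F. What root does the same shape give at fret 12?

Moving from fret 6 to fret 12 shifts the root by 6 semitones.
F up 6 semitones is B.

B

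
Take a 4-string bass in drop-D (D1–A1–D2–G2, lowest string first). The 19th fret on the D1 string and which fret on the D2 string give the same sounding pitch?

D1 at fret 19 is D1 + 19 semitones = A2.
The open D2 string is 12 semitones above the open D1, so the same pitch on the D2 string lies at fret 19 − 12 = 7.

7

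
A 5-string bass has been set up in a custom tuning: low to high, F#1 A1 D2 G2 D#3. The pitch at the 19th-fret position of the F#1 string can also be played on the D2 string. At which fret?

F#1 at fret 19 is F#1 + 19 semitones = C#3.
The open D2 string is 8 semitones above the open F#1, so the same pitch on the D2 string lies at fret 19 − 8 = 11.

11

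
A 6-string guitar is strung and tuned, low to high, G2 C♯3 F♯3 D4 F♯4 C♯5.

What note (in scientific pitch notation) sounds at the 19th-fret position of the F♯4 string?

The open F♯4 string plus 19 semitones: F#–G–G#–A–…–B–C–C#.
The walk passes from B into C 2 times, so the octave number goes from 4 to 6.
(Equivalently spelled D♭6.)

C♯6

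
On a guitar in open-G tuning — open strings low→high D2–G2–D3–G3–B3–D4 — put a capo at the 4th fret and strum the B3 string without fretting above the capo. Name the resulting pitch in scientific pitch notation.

The capo raises the open B3 by 4 semitones to D#4; fretting 0 more gives B3 + 4 + 0 = B3 + 4 semitones = D#4.

D#4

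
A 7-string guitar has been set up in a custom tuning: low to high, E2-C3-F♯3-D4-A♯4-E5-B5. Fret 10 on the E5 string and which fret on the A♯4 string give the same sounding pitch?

Fret 10 on E5 is MIDI 76 + 10 = 86 (D6). On the A♯4 string (open MIDI 70), that pitch is 86 − 70 = fret 16.

16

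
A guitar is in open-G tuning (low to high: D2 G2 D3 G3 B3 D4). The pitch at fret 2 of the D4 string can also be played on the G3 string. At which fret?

Fret 2 on D4 is MIDI 62 + 2 = 64 (E4). On the G3 string (open MIDI 55), that pitch is 64 − 55 = fret 9.

9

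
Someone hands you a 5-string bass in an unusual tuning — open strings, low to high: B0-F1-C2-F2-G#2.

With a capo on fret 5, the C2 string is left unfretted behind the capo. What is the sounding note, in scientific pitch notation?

F2

The capo raises the open C2 by 5 semitones to F2; fretting 0 more gives C2 + 5 + 0 = C2 + 5 semitones = F2.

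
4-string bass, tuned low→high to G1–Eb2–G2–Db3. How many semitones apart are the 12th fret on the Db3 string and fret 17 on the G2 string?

1 semitone

Db3 at fret 12 → Db4 (MIDI 61); G2 at fret 17 → C4 (MIDI 60).
61 − 60 = 1, so the two pitches are 1 semitone apart, with Db4 the higher.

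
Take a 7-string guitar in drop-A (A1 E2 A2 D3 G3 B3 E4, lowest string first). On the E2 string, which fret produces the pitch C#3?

9

C#3 is 9 semitones above the open E2 (E–F–F#–G–G#–A–A#–B–C–C#), so it sits at fret 9.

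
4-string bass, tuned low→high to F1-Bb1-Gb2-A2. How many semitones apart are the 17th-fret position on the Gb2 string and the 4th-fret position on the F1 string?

26 semitones

Gb2 at fret 17 → B3 (MIDI 59); F1 at fret 4 → A1 (MIDI 33).
59 − 33 = 26, so the two pitches are 26 semitones apart, with B3 the higher.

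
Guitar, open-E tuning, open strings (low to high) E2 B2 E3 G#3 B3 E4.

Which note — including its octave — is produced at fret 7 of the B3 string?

The open B3 string plus 7 semitones: B–C–C#–D–D#–E–F–F#.
The walk passes from B into C once, so the octave number goes from 3 to 4.
(Equivalently spelled Gb4.)

F#4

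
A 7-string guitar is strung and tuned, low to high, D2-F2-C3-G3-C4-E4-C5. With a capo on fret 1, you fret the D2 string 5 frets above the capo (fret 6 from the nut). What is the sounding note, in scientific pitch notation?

A♭2

The capo raises the open D2 by 1 semitone to E♭2; fretting 5 more gives D2 + 1 + 5 = D2 + 6 semitones = A♭2.
(Also written G♯.)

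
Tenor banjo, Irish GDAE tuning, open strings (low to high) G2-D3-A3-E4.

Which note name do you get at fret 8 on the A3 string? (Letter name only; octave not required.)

A3 is MIDI 57. Adding 8 gives 65; 65 mod 12 = 5, i.e. F.

F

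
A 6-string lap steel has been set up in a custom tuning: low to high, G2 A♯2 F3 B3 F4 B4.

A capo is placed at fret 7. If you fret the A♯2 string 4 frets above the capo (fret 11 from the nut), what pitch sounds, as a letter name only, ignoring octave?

A

The capo raises the open A♯2 by 7 semitones to F3; fretting 4 more gives A♯2 + 7 + 4 = A♯2 + 11 semitones, landing on A.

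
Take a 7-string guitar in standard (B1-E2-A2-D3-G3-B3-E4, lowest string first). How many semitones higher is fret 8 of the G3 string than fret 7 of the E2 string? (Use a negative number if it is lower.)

G3 at fret 8 → D#4 (MIDI 63); E2 at fret 7 → B2 (MIDI 47).
63 − 47 = 16, so the two pitches are 16 semitones apart.

16 semitones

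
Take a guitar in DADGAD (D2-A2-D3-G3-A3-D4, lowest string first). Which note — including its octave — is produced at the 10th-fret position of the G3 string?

G3 is MIDI 55. Adding 10 gives 65, which is F4.

F4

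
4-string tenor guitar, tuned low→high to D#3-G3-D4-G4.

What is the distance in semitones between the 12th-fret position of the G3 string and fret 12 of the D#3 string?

4 semitones

G3 at fret 12 → G4 (MIDI 67); D#3 at fret 12 → D#4 (MIDI 63).
67 − 63 = 4, so the two pitches are 4 semitones apart, with G4 the higher.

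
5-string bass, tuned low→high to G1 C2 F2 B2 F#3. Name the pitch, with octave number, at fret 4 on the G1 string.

G1 is MIDI 31. Adding 4 gives 35, which is B1.

B1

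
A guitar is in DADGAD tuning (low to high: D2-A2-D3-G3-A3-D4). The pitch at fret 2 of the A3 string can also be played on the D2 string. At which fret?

21

Fret 2 on A3 is MIDI 57 + 2 = 59 (B3). On the D2 string (open MIDI 38), that pitch is 59 − 38 = fret 21.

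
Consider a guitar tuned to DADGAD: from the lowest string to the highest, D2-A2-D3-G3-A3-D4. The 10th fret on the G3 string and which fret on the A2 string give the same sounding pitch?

20

G3 at fret 10 is G3 + 10 semitones = F4.
The open A2 string is 10 semitones below the open G3, so the same pitch on the A2 string lies at fret 10 + 10 = 20.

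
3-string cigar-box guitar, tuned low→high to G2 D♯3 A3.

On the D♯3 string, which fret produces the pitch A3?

6

A3 is 6 semitones above the open D♯3 (D#–E–F–F#–G–G#–A), so it sits at fret 6.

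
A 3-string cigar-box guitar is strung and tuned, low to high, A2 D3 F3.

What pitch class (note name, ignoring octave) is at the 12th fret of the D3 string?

The open D3 string plus 12 semitones: D–Eb–E–F–…–C–Db–D.

D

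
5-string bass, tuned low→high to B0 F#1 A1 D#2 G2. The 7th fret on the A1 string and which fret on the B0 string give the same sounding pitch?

A1 at fret 7 is A1 + 7 semitones = E2.
The open B0 string is 10 semitones below the open A1, so the same pitch on the B0 string lies at fret 7 + 10 = 17.

17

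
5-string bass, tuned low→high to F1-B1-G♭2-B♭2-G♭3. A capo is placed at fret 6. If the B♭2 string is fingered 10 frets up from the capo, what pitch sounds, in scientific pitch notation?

D4

The capo raises the open B♭2 by 6 semitones to E3; fretting 10 more gives B♭2 + 6 + 10 = B♭2 + 16 semitones = D4.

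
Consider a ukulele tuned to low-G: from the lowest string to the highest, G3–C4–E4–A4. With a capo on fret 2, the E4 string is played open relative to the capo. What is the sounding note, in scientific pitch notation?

The capo raises the open E4 by 2 semitones to F#4; fretting 0 more gives E4 + 2 + 0 = E4 + 2 semitones = F#4.

F#4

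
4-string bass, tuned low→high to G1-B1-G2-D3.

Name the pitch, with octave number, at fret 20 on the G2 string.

The open G2 string plus 20 semitones: G–G#–A–A#–…–C#–D–D#.
The walk passes from B into C 2 times, so the octave number goes from 2 to 4.

D#4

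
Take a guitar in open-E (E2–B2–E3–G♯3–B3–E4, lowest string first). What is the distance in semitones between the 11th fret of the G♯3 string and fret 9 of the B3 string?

G♯3 at fret 11 → G4 (MIDI 67); B3 at fret 9 → G♯4 (MIDI 68).
67 − 68 = -1, so the two pitches are 1 semitone apart, with G♯4 the higher.

1 semitone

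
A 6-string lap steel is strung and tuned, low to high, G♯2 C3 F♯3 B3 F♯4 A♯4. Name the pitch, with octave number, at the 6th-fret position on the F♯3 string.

C4

F♯3 is MIDI 54. Adding 6 gives 60, which is C4.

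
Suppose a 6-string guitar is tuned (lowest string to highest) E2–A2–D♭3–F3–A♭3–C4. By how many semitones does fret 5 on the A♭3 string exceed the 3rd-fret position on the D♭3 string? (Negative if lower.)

A♭3 at fret 5 → D♭4 (MIDI 61); D♭3 at fret 3 → E3 (MIDI 52).
61 − 52 = 9, so the two pitches are 9 semitones apart.

9 semitones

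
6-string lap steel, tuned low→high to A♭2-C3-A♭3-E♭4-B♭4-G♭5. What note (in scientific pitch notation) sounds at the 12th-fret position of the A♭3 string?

A♭4

Each fret is one semitone, so A♭3 + 12 = A♭4.
(Equivalently spelled G♯4.)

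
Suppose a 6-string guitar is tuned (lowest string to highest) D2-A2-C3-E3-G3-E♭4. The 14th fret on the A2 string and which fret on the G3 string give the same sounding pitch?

4

A2 at fret 14 is A2 + 14 semitones = B3.
The open G3 string is 10 semitones above the open A2, so the same pitch on the G3 string lies at fret 14 − 10 = 4.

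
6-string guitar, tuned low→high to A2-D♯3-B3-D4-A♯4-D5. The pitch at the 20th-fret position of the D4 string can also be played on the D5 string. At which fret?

D4 at fret 20 is D4 + 20 semitones = A♯5.
The open D5 string is 12 semitones above the open D4, so the same pitch on the D5 string lies at fret 20 − 12 = 8.

8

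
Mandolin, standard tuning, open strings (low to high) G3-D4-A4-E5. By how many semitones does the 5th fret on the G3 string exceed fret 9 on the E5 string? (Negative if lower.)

G3 at fret 5 → C4 (MIDI 60); E5 at fret 9 → C#6 (MIDI 85).
60 − 85 = -25, so the two pitches are 25 semitones apart.

-25 semitones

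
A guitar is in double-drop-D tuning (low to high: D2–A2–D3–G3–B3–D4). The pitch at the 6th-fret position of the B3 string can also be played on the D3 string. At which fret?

15

Fret 6 on B3 is MIDI 59 + 6 = 65 (F4). On the D3 string (open MIDI 50), that pitch is 65 − 50 = fret 15.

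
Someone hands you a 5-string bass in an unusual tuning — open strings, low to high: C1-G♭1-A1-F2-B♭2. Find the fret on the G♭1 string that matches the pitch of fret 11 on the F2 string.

F2 at fret 11 is F2 + 11 semitones = E3.
The open G♭1 string is 11 semitones below the open F2, so the same pitch on the G♭1 string lies at fret 11 + 11 = 22.

22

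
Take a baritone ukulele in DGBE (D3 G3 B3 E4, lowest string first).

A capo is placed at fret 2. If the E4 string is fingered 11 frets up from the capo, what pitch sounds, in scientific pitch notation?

The capo raises the open E4 by 2 semitones to F♯4; fretting 11 more gives E4 + 2 + 11 = E4 + 13 semitones = F5.

F5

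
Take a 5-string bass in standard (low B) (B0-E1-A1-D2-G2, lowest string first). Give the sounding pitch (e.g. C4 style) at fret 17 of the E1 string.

A2

E1 is MIDI 28. Adding 17 gives 45, which is A2.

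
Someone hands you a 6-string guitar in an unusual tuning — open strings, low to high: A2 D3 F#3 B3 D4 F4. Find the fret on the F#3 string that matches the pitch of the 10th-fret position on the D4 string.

Fret 10 on D4 is MIDI 62 + 10 = 72 (C5). On the F#3 string (open MIDI 54), that pitch is 72 − 54 = fret 18.

18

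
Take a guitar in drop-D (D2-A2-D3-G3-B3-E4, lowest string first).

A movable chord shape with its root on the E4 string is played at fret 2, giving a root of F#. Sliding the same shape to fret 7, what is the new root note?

B

Moving from fret 2 to fret 7 shifts the root by 5 semitones.
F# up 5 semitones is B.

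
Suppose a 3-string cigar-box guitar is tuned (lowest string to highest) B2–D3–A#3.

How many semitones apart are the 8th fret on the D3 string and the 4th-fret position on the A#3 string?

4 semitones

D3 at fret 8 → A#3 (MIDI 58); A#3 at fret 4 → D4 (MIDI 62).
58 − 62 = -4, so the two pitches are 4 semitones apart, with D4 the higher.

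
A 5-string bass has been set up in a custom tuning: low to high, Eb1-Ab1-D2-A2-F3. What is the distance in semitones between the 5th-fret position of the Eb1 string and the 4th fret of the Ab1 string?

4 semitones

Eb1 at fret 5 → Ab1 (MIDI 32); Ab1 at fret 4 → C2 (MIDI 36).
32 − 36 = -4, so the two pitches are 4 semitones apart, with C2 the higher.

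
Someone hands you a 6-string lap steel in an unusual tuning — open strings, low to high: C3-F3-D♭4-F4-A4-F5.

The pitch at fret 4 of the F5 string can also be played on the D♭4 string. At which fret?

Fret 4 on F5 is MIDI 77 + 4 = 81 (A5). On the D♭4 string (open MIDI 61), that pitch is 81 − 61 = fret 20.

20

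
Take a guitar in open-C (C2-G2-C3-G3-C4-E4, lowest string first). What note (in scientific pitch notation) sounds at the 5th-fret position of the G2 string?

The open G2 string plus 5 semitones: G–G#–A–A#–B–C.
The walk passes from B into C once, so the octave number goes from 2 to 3.

C3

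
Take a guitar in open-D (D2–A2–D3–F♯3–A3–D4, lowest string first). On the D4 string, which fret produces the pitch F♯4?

F♯4 is 4 semitones above the open D4 (D–D#–E–F–F#), so it sits at fret 4.

4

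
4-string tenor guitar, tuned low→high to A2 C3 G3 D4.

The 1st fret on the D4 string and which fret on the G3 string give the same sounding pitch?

D4 at fret 1 is D4 + 1 semitone = D#4.
The open G3 string is 7 semitones below the open D4, so the same pitch on the G3 string lies at fret 1 + 7 = 8.

8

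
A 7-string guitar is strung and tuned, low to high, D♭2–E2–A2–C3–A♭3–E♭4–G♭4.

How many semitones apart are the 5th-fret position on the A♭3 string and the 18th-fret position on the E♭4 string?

20 semitones

A♭3 at fret 5 → D♭4 (MIDI 61); E♭4 at fret 18 → A5 (MIDI 81).
61 − 81 = -20, so the two pitches are 20 semitones apart, with A5 the higher.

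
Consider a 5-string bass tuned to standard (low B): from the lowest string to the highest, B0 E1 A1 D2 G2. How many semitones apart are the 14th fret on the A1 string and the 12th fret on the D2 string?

A1 at fret 14 → B2 (MIDI 47); D2 at fret 12 → D3 (MIDI 50).
47 − 50 = -3, so the two pitches are 3 semitones apart, with D3 the higher.

3 semitones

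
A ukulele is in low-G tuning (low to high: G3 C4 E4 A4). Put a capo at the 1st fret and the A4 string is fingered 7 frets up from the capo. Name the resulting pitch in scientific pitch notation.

The capo raises the open A4 by 1 semitone to A♯4; fretting 7 more gives A4 + 1 + 7 = A4 + 8 semitones = F5.

F5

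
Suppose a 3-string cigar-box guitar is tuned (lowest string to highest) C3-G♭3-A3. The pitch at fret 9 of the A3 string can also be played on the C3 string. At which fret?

A3 at fret 9 is A3 + 9 semitones = G♭4.
The open C3 string is 9 semitones below the open A3, so the same pitch on the C3 string lies at fret 9 + 9 = 18.

18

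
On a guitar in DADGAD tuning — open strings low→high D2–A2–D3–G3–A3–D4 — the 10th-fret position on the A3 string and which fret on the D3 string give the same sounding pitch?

Fret 10 on A3 is MIDI 57 + 10 = 67 (G4). On the D3 string (open MIDI 50), that pitch is 67 − 50 = fret 17.

17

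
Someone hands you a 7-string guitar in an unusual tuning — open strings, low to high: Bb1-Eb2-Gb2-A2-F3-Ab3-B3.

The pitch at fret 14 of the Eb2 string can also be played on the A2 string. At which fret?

8

Fret 14 on Eb2 is MIDI 39 + 14 = 53 (F3). On the A2 string (open MIDI 45), that pitch is 53 − 45 = fret 8.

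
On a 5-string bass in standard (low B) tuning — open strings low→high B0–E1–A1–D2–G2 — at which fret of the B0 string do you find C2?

13

C2 is 13 semitones above the open B0 (B–C–C#–D–…–A#–B–C), so it sits at fret 13.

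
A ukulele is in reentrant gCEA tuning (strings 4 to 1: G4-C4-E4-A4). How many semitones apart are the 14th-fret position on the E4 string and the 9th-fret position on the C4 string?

9 semitones

E4 at fret 14 → F#5 (MIDI 78); C4 at fret 9 → A4 (MIDI 69).
78 − 69 = 9, so the two pitches are 9 semitones apart, with F#5 the higher.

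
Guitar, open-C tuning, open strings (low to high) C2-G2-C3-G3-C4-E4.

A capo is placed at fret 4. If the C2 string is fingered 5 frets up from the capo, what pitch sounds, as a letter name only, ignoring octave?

The capo raises the open C2 by 4 semitones to E2; fretting 5 more gives C2 + 4 + 5 = C2 + 9 semitones, landing on A.

A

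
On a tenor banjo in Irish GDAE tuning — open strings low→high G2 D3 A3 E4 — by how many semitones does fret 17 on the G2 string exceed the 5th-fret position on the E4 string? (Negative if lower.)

-9 semitones

G2 at fret 17 → C4 (MIDI 60); E4 at fret 5 → A4 (MIDI 69).
60 − 69 = -9, so the two pitches are 9 semitones apart.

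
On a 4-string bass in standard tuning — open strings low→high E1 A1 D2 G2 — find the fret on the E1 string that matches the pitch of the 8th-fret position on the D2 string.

D2 at fret 8 is D2 + 8 semitones = A♯2.
The open E1 string is 10 semitones below the open D2, so the same pitch on the E1 string lies at fret 8 + 10 = 18.

18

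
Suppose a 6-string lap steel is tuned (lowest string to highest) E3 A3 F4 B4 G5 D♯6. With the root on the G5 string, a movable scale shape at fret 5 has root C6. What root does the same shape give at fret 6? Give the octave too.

C♯6

Moving from fret 5 to fret 6 shifts the root by 1 semitone.
C6 up 1 semitone is C♯6.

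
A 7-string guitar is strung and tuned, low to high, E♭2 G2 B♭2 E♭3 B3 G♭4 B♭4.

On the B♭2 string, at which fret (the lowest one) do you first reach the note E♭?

5

From B♭2, count semitones up the chromatic scale until reaching E♭: Bb–B–C–Db–D–Eb — 5 steps.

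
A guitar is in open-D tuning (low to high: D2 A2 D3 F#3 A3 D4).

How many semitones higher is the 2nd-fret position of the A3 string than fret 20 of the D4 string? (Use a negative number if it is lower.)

A3 at fret 2 → B3 (MIDI 59); D4 at fret 20 → A#5 (MIDI 82).
59 − 82 = -23, so the two pitches are 23 semitones apart.

-23 semitones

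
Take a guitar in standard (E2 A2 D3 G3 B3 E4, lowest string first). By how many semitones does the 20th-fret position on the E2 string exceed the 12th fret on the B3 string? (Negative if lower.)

E2 at fret 20 → C4 (MIDI 60); B3 at fret 12 → B4 (MIDI 71).
60 − 71 = -11, so the two pitches are 11 semitones apart.

-11 semitones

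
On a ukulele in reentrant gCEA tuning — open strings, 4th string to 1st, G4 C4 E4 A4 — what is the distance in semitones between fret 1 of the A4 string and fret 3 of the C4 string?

7 semitones

A4 at fret 1 → A♯4 (MIDI 70); C4 at fret 3 → D♯4 (MIDI 63).
70 − 63 = 7, so the two pitches are 7 semitones apart, with A♯4 the higher.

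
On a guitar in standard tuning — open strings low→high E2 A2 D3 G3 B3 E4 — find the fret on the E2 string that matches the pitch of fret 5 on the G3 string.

Fret 5 on G3 is MIDI 55 + 5 = 60 (C4). On the E2 string (open MIDI 40), that pitch is 60 − 40 = fret 20.

20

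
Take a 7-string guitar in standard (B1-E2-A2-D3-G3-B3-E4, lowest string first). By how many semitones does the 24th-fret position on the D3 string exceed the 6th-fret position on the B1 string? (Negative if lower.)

D3 at fret 24 → D5 (MIDI 74); B1 at fret 6 → F2 (MIDI 41).
74 − 41 = 33, so the two pitches are 33 semitones apart.

33 semitones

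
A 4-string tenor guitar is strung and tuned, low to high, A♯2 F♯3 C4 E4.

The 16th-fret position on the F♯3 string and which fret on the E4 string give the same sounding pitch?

6

F♯3 at fret 16 is F♯3 + 16 semitones = A♯4.
The open E4 string is 10 semitones above the open F♯3, so the same pitch on the E4 string lies at fret 16 − 10 = 6.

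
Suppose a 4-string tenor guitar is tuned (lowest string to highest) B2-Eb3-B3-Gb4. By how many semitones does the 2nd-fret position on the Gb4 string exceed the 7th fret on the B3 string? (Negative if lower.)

Gb4 at fret 2 → Ab4 (MIDI 68); B3 at fret 7 → Gb4 (MIDI 66).
68 − 66 = 2, so the two pitches are 2 semitones apart.

2 semitones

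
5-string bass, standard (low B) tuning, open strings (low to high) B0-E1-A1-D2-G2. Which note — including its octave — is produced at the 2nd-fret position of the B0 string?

B0 is MIDI 23. Adding 2 gives 25, which is C♯1.
(Equivalently spelled D♭1.)

C♯1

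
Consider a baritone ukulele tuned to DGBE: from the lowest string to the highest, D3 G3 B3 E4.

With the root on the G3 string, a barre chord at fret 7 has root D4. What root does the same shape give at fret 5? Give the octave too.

Moving from fret 7 to fret 5 shifts the root by -2 semitones.
D4 down 2 semitones is C4.

C4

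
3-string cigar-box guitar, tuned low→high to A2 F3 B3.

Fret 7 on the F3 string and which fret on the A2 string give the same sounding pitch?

15

Fret 7 on F3 is MIDI 53 + 7 = 60 (C4). On the A2 string (open MIDI 45), that pitch is 60 − 45 = fret 15.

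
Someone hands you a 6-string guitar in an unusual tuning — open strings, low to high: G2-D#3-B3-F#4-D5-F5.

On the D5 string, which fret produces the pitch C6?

10

C6 is 10 semitones above the open D5 (D–D#–E–F–…–A#–B–C), so it sits at fret 10.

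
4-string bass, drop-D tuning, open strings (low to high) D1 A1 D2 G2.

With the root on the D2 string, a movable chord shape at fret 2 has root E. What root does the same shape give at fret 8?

Moving from fret 2 to fret 8 shifts the root by 6 semitones.
E up 6 semitones is A#.

A#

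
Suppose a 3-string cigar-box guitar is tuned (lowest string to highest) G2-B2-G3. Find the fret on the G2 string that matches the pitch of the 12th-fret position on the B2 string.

Fret 12 on B2 is MIDI 47 + 12 = 59 (B3). On the G2 string (open MIDI 43), that pitch is 59 − 43 = fret 16.

16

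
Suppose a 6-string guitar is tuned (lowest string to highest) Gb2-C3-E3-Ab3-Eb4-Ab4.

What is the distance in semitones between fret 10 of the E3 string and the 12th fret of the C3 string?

E3 at fret 10 → D4 (MIDI 62); C3 at fret 12 → C4 (MIDI 60).
62 − 60 = 2, so the two pitches are 2 semitones apart, with D4 the higher.

2 semitones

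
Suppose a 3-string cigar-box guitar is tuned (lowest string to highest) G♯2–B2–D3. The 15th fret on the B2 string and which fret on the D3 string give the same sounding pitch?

12

B2 at fret 15 is B2 + 15 semitones = D4.
The open D3 string is 3 semitones above the open B2, so the same pitch on the D3 string lies at fret 15 − 3 = 12.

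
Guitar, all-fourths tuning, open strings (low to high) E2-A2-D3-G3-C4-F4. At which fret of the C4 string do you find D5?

D5 is 14 semitones above the open C4 (C–C#–D–D#–…–C–C#–D), so it sits at fret 14.

14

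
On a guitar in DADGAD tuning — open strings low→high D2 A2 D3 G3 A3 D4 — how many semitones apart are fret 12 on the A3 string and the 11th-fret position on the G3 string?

3 semitones

A3 at fret 12 → A4 (MIDI 69); G3 at fret 11 → F#4 (MIDI 66).
69 − 66 = 3, so the two pitches are 3 semitones apart, with A4 the higher.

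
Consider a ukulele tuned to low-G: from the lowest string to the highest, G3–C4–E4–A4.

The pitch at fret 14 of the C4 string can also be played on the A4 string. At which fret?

C4 at fret 14 is C4 + 14 semitones = D5.
The open A4 string is 9 semitones above the open C4, so the same pitch on the A4 string lies at fret 14 − 9 = 5.

5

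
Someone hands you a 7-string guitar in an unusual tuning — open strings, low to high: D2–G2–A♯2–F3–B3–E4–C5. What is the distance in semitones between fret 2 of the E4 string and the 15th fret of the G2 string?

8 semitones

E4 at fret 2 → F♯4 (MIDI 66); G2 at fret 15 → A♯3 (MIDI 58).
66 − 58 = 8, so the two pitches are 8 semitones apart, with F♯4 the higher.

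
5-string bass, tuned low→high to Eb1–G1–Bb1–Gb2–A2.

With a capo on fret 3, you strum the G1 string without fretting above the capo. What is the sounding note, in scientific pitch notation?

Bb1

The capo raises the open G1 by 3 semitones to Bb1; fretting 0 more gives G1 + 3 + 0 = G1 + 3 semitones = Bb1.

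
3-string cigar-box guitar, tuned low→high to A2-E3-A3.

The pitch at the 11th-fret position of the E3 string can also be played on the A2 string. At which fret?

E3 at fret 11 is E3 + 11 semitones = D#4.
The open A2 string is 7 semitones below the open E3, so the same pitch on the A2 string lies at fret 11 + 7 = 18.

18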